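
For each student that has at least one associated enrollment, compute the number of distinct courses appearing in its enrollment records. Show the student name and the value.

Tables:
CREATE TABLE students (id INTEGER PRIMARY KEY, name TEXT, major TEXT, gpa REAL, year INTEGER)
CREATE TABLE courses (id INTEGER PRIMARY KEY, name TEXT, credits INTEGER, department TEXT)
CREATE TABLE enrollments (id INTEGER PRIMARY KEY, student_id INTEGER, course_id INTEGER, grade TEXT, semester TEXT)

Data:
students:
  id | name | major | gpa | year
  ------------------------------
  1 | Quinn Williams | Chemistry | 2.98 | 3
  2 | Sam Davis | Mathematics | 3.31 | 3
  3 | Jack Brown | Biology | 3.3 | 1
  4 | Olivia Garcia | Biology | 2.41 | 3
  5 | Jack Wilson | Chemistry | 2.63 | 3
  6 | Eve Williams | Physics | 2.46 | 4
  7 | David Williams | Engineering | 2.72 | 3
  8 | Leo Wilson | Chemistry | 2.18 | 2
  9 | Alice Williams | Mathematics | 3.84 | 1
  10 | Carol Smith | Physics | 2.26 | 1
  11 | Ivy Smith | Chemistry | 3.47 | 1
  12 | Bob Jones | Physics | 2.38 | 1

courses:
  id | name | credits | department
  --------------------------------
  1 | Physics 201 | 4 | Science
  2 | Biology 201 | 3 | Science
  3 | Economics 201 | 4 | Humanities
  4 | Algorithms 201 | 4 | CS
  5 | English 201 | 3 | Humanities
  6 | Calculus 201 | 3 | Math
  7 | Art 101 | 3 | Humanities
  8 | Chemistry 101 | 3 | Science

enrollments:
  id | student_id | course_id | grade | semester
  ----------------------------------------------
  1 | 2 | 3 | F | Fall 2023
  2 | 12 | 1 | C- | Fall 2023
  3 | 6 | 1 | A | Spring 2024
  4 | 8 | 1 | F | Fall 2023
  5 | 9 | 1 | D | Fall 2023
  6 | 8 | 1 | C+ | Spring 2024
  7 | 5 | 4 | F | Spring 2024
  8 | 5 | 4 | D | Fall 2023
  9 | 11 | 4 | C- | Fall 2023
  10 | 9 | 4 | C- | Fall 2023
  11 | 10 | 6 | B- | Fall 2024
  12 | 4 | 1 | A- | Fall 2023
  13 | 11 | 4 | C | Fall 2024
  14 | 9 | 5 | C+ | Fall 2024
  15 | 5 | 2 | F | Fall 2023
SELECT p.name, COUNT(DISTINCT c.course_id) AS distinct_course_count FROM enrollments c JOIN students p ON c.student_id = p.id GROUP BY p.id, p.name

Execution result:
name | distinct_course_count
Sam Davis | 1
Olivia Garcia | 1
Jack Wilson | 2
Eve Williams | 1
Leo Wilson | 1
Alice Williams | 3
Carol Smith | 1
Ivy Smith | 1
Bob Jones | 1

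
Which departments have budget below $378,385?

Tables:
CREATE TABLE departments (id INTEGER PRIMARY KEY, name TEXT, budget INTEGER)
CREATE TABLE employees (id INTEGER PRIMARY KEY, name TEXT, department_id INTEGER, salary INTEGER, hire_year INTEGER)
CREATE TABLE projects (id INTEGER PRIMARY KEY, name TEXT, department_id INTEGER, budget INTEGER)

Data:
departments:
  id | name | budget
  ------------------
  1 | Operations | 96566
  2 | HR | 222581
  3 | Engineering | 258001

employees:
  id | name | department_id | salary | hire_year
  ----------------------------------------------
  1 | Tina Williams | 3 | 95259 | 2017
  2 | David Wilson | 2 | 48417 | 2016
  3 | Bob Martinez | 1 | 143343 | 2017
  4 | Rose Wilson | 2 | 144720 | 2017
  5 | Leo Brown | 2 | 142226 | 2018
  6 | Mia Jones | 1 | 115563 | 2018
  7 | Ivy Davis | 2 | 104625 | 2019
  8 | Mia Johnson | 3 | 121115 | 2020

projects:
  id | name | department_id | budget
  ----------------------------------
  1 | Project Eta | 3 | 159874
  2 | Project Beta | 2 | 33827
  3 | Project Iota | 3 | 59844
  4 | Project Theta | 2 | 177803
SELECT name, budget FROM departments WHERE budget < 378385

Execution result:
name | budget
Operations | 96566
HR | 222581
Engineering | 258001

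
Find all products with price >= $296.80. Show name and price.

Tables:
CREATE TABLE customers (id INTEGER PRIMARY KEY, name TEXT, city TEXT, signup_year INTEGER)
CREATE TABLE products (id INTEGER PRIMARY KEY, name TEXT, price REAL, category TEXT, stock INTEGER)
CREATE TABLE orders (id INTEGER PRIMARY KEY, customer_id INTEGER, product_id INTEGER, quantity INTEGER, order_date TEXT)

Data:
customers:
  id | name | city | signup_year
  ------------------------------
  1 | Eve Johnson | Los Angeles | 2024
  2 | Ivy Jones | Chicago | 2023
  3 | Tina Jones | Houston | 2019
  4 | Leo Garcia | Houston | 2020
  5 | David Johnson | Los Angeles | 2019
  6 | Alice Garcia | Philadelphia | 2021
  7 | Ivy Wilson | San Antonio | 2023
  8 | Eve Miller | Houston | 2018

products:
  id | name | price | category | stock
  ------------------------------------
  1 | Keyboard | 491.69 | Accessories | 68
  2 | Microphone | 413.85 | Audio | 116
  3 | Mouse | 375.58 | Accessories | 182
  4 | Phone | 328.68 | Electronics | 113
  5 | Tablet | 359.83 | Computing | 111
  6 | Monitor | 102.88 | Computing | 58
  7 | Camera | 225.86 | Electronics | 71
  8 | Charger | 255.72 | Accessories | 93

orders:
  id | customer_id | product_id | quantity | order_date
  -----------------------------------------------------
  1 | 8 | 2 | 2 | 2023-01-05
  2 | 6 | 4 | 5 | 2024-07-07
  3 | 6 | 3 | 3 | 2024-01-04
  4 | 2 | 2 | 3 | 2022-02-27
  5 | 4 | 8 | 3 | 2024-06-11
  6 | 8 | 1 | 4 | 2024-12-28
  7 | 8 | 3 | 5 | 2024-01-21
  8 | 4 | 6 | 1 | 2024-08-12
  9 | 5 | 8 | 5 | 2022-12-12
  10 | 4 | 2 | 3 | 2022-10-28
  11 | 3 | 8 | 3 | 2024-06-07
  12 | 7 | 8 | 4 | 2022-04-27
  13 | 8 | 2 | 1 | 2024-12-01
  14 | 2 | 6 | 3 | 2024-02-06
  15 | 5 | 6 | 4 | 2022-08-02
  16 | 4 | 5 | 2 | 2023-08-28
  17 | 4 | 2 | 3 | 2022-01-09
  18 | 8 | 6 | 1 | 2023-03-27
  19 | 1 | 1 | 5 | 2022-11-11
SELECT name, price FROM products WHERE price >= 296.8

Execution result:
name | price
Keyboard | 491.69
Microphone | 413.85
Mouse | 375.58
Phone | 328.68
Tablet | 359.83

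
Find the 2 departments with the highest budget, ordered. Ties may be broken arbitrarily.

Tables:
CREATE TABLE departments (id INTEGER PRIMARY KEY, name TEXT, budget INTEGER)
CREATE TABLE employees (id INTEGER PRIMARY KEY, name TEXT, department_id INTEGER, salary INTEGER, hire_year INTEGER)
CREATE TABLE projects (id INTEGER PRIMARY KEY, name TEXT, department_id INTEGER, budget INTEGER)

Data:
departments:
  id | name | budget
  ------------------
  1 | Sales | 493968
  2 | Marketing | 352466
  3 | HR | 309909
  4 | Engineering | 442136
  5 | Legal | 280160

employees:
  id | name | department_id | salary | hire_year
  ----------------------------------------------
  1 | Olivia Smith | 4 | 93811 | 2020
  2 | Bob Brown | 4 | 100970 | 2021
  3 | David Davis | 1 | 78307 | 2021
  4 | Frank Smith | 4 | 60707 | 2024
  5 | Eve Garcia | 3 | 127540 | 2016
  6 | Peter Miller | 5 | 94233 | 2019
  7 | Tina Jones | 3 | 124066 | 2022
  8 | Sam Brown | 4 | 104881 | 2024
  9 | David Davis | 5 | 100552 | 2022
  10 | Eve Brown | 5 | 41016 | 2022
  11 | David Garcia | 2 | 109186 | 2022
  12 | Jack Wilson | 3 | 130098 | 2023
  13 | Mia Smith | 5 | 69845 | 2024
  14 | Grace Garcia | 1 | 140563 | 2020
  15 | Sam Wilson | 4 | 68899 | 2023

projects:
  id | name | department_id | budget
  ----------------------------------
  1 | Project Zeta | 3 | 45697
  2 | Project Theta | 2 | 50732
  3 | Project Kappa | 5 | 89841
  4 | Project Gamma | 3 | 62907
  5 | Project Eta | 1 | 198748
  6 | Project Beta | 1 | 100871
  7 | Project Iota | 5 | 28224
SELECT name, budget FROM departments ORDER BY budget DESC LIMIT 2

Execution result:
name | budget
Sales | 493968
Engineering | 442136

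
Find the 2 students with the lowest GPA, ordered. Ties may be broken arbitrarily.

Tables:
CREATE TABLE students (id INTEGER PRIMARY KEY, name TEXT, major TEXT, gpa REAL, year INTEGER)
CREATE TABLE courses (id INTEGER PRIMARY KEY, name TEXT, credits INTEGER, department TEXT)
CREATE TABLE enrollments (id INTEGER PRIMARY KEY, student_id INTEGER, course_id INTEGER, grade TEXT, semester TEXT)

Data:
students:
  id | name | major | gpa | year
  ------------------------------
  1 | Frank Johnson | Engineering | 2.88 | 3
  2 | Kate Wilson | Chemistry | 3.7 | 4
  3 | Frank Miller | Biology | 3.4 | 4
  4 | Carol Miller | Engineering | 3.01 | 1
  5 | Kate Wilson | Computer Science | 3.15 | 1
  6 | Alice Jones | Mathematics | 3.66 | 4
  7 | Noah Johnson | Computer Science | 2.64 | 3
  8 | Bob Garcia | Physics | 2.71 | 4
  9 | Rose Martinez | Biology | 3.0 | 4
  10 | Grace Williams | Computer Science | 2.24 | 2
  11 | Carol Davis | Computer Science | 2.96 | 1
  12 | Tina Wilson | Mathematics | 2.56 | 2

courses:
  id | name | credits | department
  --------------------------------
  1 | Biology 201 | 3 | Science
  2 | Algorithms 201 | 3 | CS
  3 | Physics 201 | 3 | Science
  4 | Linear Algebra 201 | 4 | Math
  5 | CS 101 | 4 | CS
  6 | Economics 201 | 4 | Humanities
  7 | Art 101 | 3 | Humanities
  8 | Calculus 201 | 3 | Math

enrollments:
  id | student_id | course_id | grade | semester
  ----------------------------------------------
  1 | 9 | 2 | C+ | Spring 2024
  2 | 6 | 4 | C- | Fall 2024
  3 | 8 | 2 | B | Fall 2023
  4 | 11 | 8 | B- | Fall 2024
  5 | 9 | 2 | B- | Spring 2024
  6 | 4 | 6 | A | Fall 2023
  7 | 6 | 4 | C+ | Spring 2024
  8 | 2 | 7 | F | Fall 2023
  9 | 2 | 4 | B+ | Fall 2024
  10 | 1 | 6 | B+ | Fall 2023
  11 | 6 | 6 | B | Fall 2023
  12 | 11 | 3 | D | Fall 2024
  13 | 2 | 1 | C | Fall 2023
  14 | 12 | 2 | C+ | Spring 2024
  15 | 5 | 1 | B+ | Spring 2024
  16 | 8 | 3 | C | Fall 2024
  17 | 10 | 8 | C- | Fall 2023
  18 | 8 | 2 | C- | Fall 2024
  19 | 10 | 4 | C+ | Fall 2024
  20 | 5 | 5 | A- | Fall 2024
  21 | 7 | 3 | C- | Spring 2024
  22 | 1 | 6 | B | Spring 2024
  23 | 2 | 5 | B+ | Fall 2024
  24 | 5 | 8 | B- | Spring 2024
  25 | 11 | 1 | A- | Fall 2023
SELECT name, gpa FROM students ORDER BY gpa ASC LIMIT 2

Execution result:
name | gpa
Grace Williams | 2.24
Tina Wilson | 2.56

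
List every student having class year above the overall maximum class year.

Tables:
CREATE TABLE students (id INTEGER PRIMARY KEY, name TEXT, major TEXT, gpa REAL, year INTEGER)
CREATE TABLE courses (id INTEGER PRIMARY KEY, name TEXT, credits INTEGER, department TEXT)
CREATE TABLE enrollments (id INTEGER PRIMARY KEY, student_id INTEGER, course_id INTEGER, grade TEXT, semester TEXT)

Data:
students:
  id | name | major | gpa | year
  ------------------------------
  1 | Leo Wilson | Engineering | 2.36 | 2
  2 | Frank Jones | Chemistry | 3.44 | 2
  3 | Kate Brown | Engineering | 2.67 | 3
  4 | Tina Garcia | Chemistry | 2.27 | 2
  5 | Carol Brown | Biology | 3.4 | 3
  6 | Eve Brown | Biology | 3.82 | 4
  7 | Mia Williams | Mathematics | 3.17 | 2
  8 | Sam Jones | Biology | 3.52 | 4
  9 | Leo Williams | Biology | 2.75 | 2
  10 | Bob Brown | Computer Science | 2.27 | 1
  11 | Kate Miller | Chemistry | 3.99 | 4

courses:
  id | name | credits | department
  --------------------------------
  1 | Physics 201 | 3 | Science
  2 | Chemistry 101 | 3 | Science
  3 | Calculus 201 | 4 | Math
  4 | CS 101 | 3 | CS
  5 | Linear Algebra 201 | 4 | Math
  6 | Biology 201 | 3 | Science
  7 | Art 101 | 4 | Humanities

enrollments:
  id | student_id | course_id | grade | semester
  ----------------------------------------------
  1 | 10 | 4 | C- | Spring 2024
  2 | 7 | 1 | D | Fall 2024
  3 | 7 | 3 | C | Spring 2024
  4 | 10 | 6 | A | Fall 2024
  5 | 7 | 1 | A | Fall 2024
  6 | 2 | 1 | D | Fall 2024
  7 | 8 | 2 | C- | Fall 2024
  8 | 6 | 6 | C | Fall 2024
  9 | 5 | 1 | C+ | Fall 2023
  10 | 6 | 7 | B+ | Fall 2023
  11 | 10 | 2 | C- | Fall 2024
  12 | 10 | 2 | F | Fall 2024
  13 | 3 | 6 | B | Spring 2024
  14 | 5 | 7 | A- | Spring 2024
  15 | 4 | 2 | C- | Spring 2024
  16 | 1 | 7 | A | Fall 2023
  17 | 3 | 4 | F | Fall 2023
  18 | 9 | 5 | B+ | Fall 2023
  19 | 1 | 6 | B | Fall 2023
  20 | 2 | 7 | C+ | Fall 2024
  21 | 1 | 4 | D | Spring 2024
SELECT name, year FROM students WHERE year > (SELECT MAX(year) FROM students)

Execution result:
(no rows)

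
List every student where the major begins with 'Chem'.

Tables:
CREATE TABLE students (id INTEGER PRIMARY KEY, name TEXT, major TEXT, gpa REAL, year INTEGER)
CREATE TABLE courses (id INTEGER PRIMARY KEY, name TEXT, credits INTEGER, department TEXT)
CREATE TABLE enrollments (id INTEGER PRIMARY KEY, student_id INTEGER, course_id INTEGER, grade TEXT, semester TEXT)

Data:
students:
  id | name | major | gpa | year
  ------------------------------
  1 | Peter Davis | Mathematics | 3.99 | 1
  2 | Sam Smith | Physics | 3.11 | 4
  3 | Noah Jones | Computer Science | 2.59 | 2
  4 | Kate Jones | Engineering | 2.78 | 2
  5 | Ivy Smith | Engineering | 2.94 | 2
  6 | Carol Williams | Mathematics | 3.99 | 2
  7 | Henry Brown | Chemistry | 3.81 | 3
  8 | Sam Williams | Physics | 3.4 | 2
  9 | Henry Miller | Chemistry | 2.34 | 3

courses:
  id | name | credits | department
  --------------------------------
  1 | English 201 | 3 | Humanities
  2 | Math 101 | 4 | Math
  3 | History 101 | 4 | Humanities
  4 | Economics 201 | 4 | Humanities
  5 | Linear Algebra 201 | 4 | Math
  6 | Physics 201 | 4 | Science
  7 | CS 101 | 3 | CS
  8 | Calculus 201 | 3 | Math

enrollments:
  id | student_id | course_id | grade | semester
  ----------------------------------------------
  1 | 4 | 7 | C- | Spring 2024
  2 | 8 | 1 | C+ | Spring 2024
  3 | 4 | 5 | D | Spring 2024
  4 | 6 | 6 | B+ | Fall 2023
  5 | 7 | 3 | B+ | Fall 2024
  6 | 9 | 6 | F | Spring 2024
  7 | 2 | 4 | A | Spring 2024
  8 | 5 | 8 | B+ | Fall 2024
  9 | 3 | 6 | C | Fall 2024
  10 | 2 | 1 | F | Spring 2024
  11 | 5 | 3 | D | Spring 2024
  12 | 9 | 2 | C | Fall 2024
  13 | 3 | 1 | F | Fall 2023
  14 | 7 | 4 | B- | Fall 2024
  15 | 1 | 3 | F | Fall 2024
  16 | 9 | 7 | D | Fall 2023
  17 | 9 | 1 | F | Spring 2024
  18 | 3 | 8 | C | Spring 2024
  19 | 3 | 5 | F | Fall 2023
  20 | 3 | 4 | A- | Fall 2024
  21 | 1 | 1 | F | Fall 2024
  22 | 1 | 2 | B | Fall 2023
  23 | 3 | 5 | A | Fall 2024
SELECT name, major FROM students WHERE major LIKE 'Chem%'

Execution result:
name | major
Henry Brown | Chemistry
Henry Miller | Chemistry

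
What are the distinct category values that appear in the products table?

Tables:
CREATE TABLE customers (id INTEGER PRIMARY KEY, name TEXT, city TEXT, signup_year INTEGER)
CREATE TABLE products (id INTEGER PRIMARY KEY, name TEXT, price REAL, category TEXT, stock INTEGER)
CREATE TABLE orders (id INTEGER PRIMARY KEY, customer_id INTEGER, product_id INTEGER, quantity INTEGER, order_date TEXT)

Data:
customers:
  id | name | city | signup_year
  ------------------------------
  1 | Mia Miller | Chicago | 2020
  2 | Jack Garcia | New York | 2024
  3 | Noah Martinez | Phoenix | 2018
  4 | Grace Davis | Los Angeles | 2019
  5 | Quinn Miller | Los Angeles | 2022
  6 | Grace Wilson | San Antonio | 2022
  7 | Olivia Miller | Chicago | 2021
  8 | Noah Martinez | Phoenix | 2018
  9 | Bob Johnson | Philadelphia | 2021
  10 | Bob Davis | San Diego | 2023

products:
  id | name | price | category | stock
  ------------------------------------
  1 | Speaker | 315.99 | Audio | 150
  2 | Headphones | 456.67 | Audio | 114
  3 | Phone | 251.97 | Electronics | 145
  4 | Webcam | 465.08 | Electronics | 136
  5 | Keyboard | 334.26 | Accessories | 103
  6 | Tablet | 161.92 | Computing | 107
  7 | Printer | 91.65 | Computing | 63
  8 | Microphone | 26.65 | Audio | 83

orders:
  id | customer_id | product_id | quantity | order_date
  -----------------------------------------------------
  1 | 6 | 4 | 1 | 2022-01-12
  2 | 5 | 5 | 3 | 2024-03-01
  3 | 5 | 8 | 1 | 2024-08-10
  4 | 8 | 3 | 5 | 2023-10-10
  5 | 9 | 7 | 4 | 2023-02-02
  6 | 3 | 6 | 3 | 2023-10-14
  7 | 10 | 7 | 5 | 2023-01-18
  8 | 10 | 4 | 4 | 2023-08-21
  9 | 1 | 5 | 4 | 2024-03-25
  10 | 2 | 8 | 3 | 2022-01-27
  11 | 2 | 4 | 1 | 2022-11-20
SELECT DISTINCT category FROM products

Execution result:
category
Audio
Electronics
Accessories
Computing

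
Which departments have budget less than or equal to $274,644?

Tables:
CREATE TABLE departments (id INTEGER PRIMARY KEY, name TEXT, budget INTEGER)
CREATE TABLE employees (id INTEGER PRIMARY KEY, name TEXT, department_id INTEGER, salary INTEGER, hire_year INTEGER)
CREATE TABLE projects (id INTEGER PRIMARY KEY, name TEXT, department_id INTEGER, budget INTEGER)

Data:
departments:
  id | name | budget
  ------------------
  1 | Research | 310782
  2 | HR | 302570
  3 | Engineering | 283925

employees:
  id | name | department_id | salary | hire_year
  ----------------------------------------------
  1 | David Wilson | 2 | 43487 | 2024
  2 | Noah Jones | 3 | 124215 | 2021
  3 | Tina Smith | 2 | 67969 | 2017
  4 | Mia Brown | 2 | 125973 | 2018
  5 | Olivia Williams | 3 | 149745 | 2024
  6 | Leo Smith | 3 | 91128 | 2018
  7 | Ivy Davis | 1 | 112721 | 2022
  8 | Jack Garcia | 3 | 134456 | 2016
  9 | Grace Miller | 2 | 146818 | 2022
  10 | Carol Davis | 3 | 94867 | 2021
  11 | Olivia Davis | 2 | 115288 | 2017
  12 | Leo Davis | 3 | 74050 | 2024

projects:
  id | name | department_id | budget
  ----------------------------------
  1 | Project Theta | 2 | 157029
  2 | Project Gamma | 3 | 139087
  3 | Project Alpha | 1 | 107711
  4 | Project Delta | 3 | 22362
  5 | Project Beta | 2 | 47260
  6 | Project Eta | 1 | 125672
SELECT name, budget FROM departments WHERE budget <= 274644

Execution result:
(no rows)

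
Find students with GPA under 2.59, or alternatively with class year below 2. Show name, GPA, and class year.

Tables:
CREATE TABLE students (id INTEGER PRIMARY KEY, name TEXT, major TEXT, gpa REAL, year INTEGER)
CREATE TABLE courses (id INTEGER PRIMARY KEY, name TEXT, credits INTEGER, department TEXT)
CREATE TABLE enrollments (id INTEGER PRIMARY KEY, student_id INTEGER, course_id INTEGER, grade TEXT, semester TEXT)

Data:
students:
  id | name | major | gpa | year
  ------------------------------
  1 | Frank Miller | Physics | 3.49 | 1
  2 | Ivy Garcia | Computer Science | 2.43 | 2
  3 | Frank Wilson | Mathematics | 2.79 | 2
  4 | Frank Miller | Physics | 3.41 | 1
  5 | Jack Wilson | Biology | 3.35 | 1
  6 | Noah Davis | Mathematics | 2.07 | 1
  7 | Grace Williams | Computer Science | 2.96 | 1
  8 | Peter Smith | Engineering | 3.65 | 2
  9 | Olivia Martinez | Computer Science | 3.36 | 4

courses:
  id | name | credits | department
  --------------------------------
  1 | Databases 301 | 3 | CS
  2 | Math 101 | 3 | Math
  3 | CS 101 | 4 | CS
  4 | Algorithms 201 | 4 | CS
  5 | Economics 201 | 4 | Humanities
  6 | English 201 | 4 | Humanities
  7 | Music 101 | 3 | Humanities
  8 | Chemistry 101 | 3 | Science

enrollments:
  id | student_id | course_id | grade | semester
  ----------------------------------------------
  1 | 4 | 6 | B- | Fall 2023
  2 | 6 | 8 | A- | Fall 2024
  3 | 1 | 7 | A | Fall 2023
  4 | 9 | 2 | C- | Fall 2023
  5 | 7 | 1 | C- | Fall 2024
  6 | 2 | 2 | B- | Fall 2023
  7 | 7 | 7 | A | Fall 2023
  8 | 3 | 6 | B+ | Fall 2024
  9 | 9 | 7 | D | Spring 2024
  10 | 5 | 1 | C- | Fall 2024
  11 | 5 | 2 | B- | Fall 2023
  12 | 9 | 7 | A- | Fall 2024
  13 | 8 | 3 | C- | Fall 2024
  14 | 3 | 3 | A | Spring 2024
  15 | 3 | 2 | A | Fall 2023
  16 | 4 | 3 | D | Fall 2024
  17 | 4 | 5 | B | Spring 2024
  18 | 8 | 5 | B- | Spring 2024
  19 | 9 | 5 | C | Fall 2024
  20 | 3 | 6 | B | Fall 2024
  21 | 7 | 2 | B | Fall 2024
SELECT name, gpa, year FROM students WHERE gpa < 2.59 OR year < 2

Execution result:
name | gpa | year
Frank Miller | 3.49 | 1
Ivy Garcia | 2.43 | 2
Frank Miller | 3.41 | 1
Jack Wilson | 3.35 | 1
Noah Davis | 2.07 | 1
Grace Williams | 2.96 | 1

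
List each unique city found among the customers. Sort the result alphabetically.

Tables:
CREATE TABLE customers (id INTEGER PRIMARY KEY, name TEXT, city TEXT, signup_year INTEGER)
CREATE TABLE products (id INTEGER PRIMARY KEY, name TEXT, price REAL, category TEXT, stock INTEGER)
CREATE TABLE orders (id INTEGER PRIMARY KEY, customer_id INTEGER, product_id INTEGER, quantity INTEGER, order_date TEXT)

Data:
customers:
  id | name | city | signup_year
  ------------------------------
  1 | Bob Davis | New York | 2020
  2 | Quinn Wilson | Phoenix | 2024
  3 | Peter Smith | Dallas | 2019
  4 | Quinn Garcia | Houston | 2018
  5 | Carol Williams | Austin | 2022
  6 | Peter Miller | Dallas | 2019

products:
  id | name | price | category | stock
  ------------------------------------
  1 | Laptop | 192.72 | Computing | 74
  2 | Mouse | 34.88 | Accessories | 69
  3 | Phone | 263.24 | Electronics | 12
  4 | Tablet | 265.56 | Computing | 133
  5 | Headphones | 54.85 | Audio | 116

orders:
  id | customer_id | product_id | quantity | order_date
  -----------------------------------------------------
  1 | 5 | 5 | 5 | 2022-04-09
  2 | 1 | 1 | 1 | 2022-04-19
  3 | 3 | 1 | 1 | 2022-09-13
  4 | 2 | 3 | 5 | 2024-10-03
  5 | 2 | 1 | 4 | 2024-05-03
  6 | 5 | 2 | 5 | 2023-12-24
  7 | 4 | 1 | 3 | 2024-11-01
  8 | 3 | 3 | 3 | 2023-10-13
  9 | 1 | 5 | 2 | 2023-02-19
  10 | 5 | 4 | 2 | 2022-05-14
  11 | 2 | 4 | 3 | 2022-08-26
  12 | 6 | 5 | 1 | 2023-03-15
SELECT DISTINCT city FROM customers ORDER BY city

Execution result:
city
Austin
Dallas
Houston
New York
Phoenix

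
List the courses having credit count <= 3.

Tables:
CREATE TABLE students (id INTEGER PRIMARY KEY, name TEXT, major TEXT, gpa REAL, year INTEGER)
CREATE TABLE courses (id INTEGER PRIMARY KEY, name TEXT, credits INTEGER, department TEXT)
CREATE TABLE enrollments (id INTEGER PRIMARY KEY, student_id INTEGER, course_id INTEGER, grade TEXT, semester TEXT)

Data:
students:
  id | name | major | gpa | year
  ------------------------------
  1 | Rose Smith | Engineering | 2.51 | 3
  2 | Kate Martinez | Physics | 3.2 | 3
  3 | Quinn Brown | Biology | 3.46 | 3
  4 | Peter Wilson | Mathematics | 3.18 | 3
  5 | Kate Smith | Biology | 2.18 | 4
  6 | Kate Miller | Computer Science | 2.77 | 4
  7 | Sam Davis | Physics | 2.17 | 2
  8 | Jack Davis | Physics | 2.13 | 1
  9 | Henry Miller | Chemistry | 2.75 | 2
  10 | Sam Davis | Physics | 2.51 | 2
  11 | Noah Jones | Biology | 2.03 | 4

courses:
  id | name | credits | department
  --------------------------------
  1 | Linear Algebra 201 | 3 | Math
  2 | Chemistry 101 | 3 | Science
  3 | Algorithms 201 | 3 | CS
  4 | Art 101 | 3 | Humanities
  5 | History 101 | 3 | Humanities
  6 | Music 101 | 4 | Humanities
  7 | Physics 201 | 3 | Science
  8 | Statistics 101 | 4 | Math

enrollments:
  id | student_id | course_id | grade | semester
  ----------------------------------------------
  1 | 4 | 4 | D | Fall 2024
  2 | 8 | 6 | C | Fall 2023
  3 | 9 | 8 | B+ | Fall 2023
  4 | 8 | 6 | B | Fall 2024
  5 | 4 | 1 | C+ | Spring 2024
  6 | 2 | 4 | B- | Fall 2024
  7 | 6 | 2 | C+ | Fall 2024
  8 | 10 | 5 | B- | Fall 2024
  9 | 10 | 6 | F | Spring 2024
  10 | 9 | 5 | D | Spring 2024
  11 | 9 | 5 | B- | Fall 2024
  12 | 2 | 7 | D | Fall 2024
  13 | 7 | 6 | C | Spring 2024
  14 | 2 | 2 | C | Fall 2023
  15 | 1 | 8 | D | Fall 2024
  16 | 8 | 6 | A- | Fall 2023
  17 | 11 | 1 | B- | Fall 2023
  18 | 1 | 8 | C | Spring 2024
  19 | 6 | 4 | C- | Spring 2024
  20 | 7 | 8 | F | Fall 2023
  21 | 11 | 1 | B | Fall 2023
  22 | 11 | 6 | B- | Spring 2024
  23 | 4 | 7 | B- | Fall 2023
SELECT name, credits FROM courses WHERE credits <= 3

Execution result:
name | credits
Linear Algebra 201 | 3
Chemistry 101 | 3
Algorithms 201 | 3
Art 101 | 3
History 101 | 3
Physics 201 | 3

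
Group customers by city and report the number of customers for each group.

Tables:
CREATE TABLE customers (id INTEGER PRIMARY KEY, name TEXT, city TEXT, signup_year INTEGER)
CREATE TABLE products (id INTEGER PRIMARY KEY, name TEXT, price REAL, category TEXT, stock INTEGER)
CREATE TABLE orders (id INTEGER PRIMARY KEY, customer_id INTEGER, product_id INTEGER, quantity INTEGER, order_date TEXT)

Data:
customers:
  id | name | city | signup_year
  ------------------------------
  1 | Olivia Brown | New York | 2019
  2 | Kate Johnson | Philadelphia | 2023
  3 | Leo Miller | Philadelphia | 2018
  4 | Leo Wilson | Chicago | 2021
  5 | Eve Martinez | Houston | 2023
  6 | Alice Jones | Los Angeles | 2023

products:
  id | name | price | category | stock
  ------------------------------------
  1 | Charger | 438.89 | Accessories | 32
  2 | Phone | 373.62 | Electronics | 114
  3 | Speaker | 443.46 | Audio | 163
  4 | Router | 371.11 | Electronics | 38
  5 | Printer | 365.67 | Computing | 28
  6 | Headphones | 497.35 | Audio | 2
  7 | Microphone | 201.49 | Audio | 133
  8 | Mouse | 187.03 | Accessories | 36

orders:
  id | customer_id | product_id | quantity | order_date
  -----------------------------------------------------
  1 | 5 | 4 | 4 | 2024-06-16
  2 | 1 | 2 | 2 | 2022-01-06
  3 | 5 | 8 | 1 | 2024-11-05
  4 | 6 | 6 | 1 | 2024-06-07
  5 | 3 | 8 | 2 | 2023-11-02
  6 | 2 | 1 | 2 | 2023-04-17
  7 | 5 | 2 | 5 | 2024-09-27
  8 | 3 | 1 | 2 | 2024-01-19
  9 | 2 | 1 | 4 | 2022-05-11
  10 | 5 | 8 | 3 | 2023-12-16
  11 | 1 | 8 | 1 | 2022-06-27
SELECT city, COUNT(*) AS n FROM customers GROUP BY city

Execution result:
city | n
Chicago | 1
Houston | 1
Los Angeles | 1
New York | 1
Philadelphia | 2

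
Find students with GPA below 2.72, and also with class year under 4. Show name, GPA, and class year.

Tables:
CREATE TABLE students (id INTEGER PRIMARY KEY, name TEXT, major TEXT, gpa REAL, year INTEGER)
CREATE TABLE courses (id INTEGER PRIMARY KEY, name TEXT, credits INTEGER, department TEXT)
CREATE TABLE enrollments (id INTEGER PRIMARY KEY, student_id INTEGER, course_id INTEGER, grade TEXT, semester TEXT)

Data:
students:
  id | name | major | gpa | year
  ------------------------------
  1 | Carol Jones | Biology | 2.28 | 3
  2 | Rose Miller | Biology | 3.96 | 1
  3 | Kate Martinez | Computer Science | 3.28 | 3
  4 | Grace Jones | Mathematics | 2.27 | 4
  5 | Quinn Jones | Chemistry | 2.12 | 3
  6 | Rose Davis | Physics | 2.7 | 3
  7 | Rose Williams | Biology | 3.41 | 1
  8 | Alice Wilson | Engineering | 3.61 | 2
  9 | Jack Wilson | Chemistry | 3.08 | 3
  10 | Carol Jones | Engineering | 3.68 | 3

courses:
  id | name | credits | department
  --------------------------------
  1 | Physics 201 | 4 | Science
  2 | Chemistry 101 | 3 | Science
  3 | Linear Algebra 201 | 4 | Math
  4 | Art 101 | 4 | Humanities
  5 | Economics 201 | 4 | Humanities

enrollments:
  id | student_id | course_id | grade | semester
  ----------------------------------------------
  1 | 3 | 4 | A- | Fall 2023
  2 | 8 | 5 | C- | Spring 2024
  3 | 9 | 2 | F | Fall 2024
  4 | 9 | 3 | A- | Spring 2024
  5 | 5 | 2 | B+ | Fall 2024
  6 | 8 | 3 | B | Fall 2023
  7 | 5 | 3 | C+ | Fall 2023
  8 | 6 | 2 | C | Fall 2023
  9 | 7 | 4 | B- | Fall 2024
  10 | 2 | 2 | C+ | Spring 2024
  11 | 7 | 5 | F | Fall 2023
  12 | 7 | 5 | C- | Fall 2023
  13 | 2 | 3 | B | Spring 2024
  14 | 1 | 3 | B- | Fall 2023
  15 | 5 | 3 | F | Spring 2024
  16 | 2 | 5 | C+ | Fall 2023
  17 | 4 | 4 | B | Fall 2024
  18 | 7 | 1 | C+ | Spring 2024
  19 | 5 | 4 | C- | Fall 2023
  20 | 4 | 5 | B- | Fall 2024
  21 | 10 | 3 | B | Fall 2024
SELECT name, gpa, year FROM students WHERE gpa < 2.72 AND year < 4

Execution result:
name | gpa | year
Carol Jones | 2.28 | 3
Quinn Jones | 2.12 | 3
Rose Davis | 2.70 | 3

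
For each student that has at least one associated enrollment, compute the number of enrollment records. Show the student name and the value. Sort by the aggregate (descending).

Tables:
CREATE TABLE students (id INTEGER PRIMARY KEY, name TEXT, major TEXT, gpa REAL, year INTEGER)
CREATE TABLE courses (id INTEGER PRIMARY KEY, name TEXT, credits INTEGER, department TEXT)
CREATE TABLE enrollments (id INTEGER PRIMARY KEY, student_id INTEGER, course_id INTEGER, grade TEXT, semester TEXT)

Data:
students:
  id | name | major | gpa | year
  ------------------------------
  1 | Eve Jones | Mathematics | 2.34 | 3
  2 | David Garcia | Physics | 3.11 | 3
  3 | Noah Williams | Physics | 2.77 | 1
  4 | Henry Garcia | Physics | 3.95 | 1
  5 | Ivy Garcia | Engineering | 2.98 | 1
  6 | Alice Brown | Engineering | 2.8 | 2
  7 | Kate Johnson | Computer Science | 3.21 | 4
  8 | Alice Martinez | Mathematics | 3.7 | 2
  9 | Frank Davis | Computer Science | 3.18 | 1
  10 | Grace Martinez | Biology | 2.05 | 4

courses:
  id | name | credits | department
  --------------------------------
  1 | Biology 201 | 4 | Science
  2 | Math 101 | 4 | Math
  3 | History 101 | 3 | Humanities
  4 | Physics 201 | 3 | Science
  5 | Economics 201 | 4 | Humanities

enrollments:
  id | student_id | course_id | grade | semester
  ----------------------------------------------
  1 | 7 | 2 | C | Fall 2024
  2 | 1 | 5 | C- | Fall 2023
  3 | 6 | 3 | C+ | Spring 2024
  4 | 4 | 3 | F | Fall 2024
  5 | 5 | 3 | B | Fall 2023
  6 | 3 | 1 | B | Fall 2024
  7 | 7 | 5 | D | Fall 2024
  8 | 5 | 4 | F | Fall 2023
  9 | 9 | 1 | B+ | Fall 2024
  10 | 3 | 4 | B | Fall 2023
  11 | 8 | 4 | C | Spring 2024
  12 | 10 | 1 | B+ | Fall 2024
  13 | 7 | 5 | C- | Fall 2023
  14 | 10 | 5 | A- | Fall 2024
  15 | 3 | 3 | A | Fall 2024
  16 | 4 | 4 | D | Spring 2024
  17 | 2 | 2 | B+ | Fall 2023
SELECT p.name, COUNT(*) AS n FROM enrollments c JOIN students p ON c.student_id = p.id GROUP BY p.id, p.name ORDER BY n DESC

Execution result:
name | n
Noah Williams | 3
Kate Johnson | 3
Henry Garcia | 2
Ivy Garcia | 2
Grace Martinez | 2
Eve Jones | 1
David Garcia | 1
Alice Brown | 1
Alice Martinez | 1
Frank Davis | 1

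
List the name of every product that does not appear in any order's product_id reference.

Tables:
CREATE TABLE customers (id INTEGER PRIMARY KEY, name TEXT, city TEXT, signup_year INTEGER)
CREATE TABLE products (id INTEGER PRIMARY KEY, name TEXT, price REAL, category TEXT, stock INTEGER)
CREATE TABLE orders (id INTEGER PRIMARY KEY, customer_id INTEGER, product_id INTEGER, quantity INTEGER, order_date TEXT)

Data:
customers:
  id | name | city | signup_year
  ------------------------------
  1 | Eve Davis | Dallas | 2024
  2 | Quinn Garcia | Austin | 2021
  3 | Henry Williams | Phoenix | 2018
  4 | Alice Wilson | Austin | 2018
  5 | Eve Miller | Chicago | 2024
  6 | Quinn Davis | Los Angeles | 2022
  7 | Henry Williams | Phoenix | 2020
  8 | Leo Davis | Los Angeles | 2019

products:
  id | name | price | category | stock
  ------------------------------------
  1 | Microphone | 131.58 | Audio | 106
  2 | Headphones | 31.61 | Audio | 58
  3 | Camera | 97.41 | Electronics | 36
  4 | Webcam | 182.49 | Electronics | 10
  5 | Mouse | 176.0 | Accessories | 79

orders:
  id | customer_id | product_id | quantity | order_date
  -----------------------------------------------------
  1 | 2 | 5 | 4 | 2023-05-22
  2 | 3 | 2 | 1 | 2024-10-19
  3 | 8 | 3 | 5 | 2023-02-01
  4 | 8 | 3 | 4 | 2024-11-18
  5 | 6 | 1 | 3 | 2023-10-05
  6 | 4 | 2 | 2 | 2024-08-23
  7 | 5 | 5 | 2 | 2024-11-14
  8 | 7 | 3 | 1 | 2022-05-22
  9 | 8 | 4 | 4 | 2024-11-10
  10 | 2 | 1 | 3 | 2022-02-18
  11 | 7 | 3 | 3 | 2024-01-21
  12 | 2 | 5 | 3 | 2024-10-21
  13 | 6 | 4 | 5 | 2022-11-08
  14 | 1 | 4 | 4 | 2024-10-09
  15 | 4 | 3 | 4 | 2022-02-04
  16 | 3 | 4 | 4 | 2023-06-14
SELECT p.name FROM products p LEFT JOIN orders c ON c.product_id = p.id WHERE c.id IS NULL

Execution result:
(no rows)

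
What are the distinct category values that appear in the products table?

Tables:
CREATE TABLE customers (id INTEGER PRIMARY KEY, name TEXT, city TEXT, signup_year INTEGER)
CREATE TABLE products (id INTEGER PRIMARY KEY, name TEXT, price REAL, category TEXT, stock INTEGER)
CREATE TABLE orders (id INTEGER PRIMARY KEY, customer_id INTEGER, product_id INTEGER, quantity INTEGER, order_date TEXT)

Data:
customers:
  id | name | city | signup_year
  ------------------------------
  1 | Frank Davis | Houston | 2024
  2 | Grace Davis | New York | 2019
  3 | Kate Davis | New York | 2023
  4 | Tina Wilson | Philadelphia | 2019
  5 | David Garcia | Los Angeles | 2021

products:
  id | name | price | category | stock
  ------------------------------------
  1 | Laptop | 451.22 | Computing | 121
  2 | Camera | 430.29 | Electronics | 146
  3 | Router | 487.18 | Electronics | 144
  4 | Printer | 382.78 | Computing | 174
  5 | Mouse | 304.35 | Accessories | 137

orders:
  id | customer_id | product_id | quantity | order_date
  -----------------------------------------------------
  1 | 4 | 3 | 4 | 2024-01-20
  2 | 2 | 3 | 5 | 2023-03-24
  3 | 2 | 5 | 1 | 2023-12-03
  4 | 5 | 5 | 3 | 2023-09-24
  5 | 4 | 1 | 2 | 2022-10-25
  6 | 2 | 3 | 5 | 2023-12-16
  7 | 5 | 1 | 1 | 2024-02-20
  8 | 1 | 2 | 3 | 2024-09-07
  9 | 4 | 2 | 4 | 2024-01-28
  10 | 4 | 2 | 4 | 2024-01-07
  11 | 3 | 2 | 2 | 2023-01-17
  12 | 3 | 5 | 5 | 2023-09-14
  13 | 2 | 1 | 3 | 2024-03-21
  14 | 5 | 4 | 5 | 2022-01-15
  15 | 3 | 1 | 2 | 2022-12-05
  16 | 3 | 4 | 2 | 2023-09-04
SELECT DISTINCT category FROM products

Execution result:
category
Computing
Electronics
Accessories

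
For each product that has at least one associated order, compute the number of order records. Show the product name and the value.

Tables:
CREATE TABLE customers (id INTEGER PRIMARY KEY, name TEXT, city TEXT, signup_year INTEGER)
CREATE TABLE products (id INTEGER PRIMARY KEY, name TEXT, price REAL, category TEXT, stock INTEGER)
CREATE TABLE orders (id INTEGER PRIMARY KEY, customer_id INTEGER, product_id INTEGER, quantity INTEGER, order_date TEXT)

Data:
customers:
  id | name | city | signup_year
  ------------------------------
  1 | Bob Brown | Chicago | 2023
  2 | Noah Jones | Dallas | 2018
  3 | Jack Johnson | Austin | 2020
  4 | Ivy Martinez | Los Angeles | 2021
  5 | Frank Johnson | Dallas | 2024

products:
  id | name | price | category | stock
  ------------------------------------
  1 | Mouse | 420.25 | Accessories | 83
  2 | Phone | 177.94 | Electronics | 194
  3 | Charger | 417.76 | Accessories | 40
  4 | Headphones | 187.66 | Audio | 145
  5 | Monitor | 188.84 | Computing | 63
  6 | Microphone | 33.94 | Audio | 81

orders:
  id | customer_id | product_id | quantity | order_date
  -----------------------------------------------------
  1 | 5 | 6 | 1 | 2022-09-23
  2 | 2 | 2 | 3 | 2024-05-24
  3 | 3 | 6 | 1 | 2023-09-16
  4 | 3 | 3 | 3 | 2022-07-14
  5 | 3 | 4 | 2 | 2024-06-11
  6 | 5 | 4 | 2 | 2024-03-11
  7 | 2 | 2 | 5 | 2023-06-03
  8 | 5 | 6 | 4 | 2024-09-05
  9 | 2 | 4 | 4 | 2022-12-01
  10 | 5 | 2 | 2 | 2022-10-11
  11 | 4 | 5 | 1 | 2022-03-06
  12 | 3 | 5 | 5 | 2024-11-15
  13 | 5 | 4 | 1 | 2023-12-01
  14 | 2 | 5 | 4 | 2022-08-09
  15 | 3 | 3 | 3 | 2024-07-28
SELECT p.name, COUNT(*) AS n FROM orders c JOIN products p ON c.product_id = p.id GROUP BY p.id, p.name

Execution result:
name | n
Phone | 3
Charger | 2
Headphones | 4
Monitor | 3
Microphone | 3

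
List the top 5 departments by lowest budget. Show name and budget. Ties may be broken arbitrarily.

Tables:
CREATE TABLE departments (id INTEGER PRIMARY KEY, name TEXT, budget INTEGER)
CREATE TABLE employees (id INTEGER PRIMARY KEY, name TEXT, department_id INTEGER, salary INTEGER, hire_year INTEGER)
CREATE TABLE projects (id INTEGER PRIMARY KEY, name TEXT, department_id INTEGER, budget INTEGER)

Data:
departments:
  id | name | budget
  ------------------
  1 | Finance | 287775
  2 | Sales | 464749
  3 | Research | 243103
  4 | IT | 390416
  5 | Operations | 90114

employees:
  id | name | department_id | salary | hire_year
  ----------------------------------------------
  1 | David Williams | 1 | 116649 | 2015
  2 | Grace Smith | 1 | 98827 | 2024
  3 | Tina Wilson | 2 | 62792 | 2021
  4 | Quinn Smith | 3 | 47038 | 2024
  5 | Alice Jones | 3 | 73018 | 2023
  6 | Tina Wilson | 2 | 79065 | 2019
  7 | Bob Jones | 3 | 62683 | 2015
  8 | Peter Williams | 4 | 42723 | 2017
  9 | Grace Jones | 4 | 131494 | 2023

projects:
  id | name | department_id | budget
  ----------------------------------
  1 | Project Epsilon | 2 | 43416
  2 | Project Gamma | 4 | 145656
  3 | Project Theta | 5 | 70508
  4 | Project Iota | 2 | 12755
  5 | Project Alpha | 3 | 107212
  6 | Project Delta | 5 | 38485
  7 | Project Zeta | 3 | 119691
SELECT name, budget FROM departments ORDER BY budget ASC LIMIT 5

Execution result:
name | budget
Operations | 90114
Research | 243103
Finance | 287775
IT | 390416
Sales | 464749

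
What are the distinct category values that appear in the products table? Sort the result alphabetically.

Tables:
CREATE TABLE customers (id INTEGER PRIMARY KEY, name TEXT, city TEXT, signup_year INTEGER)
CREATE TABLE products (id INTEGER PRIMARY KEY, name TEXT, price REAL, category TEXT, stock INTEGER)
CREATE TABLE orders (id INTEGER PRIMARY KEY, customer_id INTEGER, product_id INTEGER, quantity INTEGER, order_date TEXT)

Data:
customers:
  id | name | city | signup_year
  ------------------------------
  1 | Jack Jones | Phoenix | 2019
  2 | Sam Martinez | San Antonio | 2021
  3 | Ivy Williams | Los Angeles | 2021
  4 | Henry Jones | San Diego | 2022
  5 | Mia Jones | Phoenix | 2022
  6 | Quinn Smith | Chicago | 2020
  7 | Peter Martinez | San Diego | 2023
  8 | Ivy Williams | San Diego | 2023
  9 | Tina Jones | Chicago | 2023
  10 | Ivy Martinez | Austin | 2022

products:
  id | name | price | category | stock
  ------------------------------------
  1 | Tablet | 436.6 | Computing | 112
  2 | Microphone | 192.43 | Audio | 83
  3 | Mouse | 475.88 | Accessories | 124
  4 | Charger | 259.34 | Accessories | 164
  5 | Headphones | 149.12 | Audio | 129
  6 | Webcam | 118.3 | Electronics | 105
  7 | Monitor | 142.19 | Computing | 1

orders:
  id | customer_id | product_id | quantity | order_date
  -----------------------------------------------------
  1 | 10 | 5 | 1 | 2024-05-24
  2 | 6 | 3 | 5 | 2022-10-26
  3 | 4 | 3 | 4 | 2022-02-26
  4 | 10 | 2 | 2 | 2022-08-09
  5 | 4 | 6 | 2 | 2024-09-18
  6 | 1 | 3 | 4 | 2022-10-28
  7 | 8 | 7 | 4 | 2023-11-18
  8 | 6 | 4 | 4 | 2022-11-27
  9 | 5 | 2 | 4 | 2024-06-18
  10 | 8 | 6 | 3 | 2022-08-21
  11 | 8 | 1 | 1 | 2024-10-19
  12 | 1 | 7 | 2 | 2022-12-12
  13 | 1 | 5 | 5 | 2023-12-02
SELECT DISTINCT category FROM products ORDER BY category

Execution result:
category
Accessories
Audio
Computing
Electronics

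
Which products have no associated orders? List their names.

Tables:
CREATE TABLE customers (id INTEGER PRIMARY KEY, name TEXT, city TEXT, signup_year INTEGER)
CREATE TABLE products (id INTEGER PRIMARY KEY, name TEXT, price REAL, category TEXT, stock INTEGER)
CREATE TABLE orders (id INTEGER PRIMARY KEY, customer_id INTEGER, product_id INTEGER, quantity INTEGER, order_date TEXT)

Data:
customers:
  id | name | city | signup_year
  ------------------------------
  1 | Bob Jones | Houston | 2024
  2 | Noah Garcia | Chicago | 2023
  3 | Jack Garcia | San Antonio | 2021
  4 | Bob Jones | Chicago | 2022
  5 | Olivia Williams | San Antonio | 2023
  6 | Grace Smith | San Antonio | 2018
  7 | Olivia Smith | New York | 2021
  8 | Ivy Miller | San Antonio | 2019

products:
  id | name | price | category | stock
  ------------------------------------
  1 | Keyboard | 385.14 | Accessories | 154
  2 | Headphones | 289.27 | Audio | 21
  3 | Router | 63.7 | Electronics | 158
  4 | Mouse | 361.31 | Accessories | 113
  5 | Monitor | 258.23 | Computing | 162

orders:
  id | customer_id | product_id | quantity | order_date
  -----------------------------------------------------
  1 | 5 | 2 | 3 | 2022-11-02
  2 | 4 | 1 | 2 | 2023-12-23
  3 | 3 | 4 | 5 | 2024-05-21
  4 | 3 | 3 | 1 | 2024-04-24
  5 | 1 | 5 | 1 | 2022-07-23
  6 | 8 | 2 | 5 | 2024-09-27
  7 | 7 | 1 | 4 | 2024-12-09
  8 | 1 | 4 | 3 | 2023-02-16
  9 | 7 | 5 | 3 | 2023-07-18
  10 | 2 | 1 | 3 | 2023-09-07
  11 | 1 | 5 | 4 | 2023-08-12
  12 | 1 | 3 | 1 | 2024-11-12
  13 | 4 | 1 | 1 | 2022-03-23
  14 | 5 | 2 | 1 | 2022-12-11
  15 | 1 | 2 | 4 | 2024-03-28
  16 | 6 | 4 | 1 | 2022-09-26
SELECT p.name FROM products p LEFT JOIN orders c ON c.product_id = p.id WHERE c.id IS NULL

Execution result:
(no rows)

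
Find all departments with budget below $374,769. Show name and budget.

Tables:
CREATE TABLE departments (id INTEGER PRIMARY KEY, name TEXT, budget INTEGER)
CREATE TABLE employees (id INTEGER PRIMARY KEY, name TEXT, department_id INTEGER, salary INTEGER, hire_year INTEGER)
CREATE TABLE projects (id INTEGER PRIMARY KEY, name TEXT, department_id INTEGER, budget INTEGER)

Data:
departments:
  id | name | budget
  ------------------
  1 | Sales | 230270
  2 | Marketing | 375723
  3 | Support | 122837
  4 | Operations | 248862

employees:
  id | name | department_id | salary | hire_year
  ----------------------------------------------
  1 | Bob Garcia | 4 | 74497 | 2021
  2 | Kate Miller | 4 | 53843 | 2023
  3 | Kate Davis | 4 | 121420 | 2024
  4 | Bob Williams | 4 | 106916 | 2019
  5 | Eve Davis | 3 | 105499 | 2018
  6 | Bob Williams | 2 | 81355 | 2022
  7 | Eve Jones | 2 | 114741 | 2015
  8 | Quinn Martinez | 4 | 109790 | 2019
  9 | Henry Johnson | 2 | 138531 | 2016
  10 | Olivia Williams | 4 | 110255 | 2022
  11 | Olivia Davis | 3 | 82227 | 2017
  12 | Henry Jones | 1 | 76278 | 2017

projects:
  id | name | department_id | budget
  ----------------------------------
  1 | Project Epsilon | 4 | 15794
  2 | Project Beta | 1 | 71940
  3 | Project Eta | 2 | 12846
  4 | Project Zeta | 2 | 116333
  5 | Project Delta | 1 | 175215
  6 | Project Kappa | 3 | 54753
SELECT name, budget FROM departments WHERE budget < 374769

Execution result:
name | budget
Sales | 230270
Support | 122837
Operations | 248862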